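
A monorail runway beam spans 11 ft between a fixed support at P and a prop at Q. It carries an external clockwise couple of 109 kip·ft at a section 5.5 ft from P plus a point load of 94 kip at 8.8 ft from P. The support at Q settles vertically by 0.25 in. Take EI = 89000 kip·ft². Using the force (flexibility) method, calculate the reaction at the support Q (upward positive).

R_Q = 73.14 kip

Take the reaction at Q as the redundant and release it; the primary structure is a cantilever fixed at P.
Downward deflection at the released point Q due to the loads:
  clockwise couple 109 at a = 5.5: M₀a(2L − a)/(2EI) = 4946/EI
  point load 94 at a = 8.8: Pa²(3L − a)/(6EI) = 29360/EI
  δ_0 = 34306/EI
Flexibility coefficient — unit upward force at Q: δ_{QQ} = L³/(3EI) = 443.7/EI.
With EI = 89000 kip·ft²: δ_0 = 0.38546 ft and δ_{QQ} = 0.004985 ft/kip.
Compatibility — the beam at Q must follow the support down by 0.02083 ft: δ_0 − R_Q·δ_{QQ} = 0.02083, so R_Q = (0.38546 − 0.02083)/0.004985 = 73.14 kip.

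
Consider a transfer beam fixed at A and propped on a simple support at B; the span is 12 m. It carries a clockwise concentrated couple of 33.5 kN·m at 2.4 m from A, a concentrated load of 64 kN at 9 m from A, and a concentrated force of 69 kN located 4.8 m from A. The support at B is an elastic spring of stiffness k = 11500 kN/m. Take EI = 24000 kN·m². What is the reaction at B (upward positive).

Choose R_B as the redundant. The primary structure is the cantilever fixed at A.
Free-end deflection of the primary structure under the applied loading (downward +):
  clockwise couple 33.5 at a = 2.4: M₀a(2L − a)/(2EI) = 868.3/EI
  point load 64 at a = 9: Pa²(3L − a)/(6EI) = 23328/EI
  point load 69 at a = 4.8: Pa²(3L − a)/(6EI) = 8267/EI
  δ_0 = 32463/EI
Flexibility coefficient — unit upward force at B: δ_{BB} = L³/(3EI) = 576/EI.
With EI = 24000 kN·m²: δ_0 = 1.3526 m and δ_{BB} = 0.024 m/kN.
Compatibility — the spring shortens by R_B/k under the reaction it provides: δ_0 − R_B·δ_{BB} = R_B/k. With 1/k = 0.000087 m/kN, R_B = δ_0 / (δ_{BB} + 1/k) = 1.3526 / (0.024 + 0.000087) = 56.16 kN.

R_B = 56.16 kN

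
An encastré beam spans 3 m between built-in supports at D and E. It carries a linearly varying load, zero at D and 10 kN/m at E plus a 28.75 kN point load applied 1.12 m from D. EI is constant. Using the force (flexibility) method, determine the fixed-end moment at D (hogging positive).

M_D = 15.65 kN·m

Take the two fixed-end moments M_D, M_E as redundants; the released structure is the simple span DE.
On the primary (simply-supported) span, the end slopes from the loading are:
  at D: triangular load, peak 10: 7w₀L³/(360EI) = 5.25/EI
  at E: triangular load, peak 10: w₀L³/(45EI) = 6/EI
  at D: point load 28.75 at a = 1.12: Pab(L + b)/(6LEI) = 16.41/EI
  at E: point load 28.75 at a = 1.12: Pab(L + a)/(6LEI) = 13.86/EI
  θ_D0 = 21.66/EI,  θ_E0 = 19.86/EI
Flexibility coefficients: a unit moment at one end gives L/(3EI) there and L/(6EI) at the far end, so f₁₁ = f₂₂ = 1/EI and f₁₂ = f₂₁ = 0.5/EI.
Compatibility — zero rotation at each built-in end:
  1 M_D + 0.5 M_E = 21.66
  0.5 M_D + 1 M_E = 19.86
Solving the pair gives M_D = 15.65 kN·m and M_E = 12.03 kN·m (hogging).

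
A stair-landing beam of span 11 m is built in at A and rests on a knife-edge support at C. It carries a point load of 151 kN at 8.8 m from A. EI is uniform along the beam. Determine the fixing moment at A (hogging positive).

Take the reaction at C as the redundant and release it; the primary structure is a cantilever fixed at A.
Primary-structure tip deflection at C by superposition:
  point load 151 at a = 8.8: Pa²(3L − a)/(6EI) = 47164/EI
Flexibility coefficient — unit upward force at C: δ_{CC} = L³/(3EI) = 443.7/EI.
Compatibility at C: δ_0 − R_C·δ_{CC} = 0, so R_C = 47164/443.7 = 106.3 kN.
Moment equilibrium about A: M_A = Σ(load moments about A) − R_C·L = 1329 − 106.3×11 = 159.5 kN·m.

M_A = 159.5 kN·m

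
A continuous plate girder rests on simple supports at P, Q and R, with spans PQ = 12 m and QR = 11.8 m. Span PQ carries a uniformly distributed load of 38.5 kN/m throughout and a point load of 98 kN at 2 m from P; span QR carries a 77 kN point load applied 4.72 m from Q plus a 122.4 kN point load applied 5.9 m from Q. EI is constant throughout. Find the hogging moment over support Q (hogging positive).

Take M_Q as the redundant. Released structure: two simple spans PQ and QR with a hinge at Q.
End slopes at the hinge Q, treating each span as simply supported:
  span PQ: UDL 38.5: wL³/(24EI) = 2772/EI
  span PQ: point load 98 at a = 2: Pab(L + a)/(6LEI) = 381.1/EI
  span QR: point load 77 at a = 4.72: Pab(L + b)/(6LEI) = 686.2/EI
  span QR: point load 122.4 at a = 5.9: Pab(L + b)/(6LEI) = 1065/EI
  relative rotation θ_0 = (3153 + 1751)/EI = 4904/EI
A unit hogging moment at Q produces rotation L₁/(3EI) + L₂/(3EI) = 7.933/EI.
Slope continuity at Q: θ_0 = M_Q·7.933/EI, so M_Q = 4904/7.933 = 618.2 kN·m (hogging).

M_Q = 618.2 kN·m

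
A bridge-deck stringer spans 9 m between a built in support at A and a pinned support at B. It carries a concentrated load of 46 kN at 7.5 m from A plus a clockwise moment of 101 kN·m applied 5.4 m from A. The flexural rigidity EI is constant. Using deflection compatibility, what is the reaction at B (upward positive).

R_B = 48.75 kN

Take the reaction at B as the redundant and release it; the primary structure is a cantilever fixed at A.
Downward deflection at the released point B due to the loads:
  point load 46 at a = 7.5: Pa²(3L − a)/(6EI) = 8409/EI
  clockwise couple 101 at a = 5.4: M₀a(2L − a)/(2EI) = 3436/EI
  δ_0 = 11845/EI
Tip deflection under a unit load at B: L³/(3EI) = 243/EI.
The prop prevents deflection at B: R_B = δ_0/δ_{BB} = 11845/243 = 48.75 kN.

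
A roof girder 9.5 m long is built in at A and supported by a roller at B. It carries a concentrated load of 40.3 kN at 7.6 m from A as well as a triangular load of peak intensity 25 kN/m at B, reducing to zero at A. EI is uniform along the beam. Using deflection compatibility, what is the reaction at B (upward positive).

Choose R_B as the redundant. The primary structure is the cantilever fixed at A.
Primary-structure tip deflection at B by superposition:
  point load 40.3 at a = 7.6: Pa²(3L − a)/(6EI) = 8108/EI
  triangular load, peak 25 at the free end: 11w₀L⁴/(120EI) = 18666/EI
  δ_0 = 26774/EI
Flexibility coefficient — unit upward force at B: δ_{BB} = L³/(3EI) = 285.8/EI.
The prop prevents deflection at B: R_B = δ_0/δ_{BB} = 26774/285.8 = 93.68 kN.

R_B = 93.68 kN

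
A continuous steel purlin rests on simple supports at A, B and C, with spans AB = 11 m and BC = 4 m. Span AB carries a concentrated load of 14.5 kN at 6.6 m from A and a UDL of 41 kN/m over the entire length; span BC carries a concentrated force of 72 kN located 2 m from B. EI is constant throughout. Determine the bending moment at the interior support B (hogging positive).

Insert a hinge at B; M_B is the redundant, and each span becomes simply supported.
Discontinuity in slope at B on the released structure — sum the simple-span end rotations:
  span AB: point load 14.5 at a = 6.6: Pab(L + a)/(6LEI) = 112.3/EI
  span AB: UDL 41: wL³/(24EI) = 2274/EI
  span BC: point load 72 at a = 2: Pab(L + b)/(6LEI) = 72/EI
  relative rotation θ_0 = (2386 + 72)/EI = 2458/EI
A unit hogging moment at B produces rotation L₁/(3EI) + L₂/(3EI) = 5/EI.
Slope continuity at B: θ_0 = M_B·5/EI, so M_B = 2458/5 = 491.6 kN·m (hogging).

M_B = 491.6 kN·m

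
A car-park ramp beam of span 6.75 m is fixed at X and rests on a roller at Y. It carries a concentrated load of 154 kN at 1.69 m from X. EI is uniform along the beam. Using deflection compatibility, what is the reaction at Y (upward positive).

Take the reaction at Y as the redundant and release it; the primary structure is a cantilever fixed at X.
Deflection at Y on the released cantilever, summing each load's contribution:
  point load 154 at a = 1.69: Pa²(3L − a)/(6EI) = 1361/EI
Flexibility coefficient — unit upward force at Y: δ_{YY} = L³/(3EI) = 102.5/EI.
Compatibility at Y: δ_0 − R_Y·δ_{YY} = 0, so R_Y = 1361/102.5 = 13.27 kN.

R_Y = 13.27 kN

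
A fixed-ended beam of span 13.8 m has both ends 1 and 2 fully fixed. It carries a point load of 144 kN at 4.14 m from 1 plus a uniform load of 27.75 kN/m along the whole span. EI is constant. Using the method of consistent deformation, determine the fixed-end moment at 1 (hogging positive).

M_1 = 732.5 kN·m

Release both end moments; the primary structure is a simply-supported span 12 with redundants M_1 and M_2.
Simple-span end rotations at 1 and 2 under the given loads:
  at 1: point load 144 at a = 4.14: Pab(L + b)/(6LEI) = 1632/EI
  at 2: point load 144 at a = 4.14: Pab(L + a)/(6LEI) = 1248/EI
  at 1: UDL 27.75: wL³/(24EI) = 3039/EI
  at 2: UDL 27.75: wL³/(24EI) = 3039/EI
  θ_10 = 4670/EI,  θ_20 = 4286/EI
Flexibility coefficients: a unit moment at one end gives L/(3EI) there and L/(6EI) at the far end, so f₁₁ = f₂₂ = 4.6/EI and f₁₂ = f₂₁ = 2.3/EI.
Compatibility — zero rotation at each built-in end:
  4.6 M_1 + 2.3 M_2 = 4670
  2.3 M_1 + 4.6 M_2 = 4286
Solving the pair gives M_1 = 732.5 kN·m and M_2 = 565.6 kN·m (hogging).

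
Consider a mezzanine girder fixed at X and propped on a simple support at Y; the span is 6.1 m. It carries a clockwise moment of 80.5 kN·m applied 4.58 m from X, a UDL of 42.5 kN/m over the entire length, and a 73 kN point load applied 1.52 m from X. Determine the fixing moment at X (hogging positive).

Take the reaction at Y as the redundant and release it; the primary structure is a cantilever fixed at X.
Primary-structure tip deflection at Y by superposition:
  clockwise couple 80.5 at a = 4.58: M₀a(2L − a)/(2EI) = 1405/EI
  UDL 42.5: wL⁴/(8EI) = 7356/EI
  point load 73 at a = 1.52: Pa²(3L − a)/(6EI) = 471.7/EI
  δ_0 = 9232/EI
Flexibility coefficient — unit upward force at Y: δ_{YY} = L³/(3EI) = 75.66/EI.
Compatibility at Y: δ_0 − R_Y·δ_{YY} = 0, so R_Y = 9232/75.66 = 122 kN.
Moment equilibrium about X: M_X = Σ(load moments about X) − R_Y·L = 982.2 − 122×6.1 = 237.9 kN·m.

M_X = 237.9 kN·m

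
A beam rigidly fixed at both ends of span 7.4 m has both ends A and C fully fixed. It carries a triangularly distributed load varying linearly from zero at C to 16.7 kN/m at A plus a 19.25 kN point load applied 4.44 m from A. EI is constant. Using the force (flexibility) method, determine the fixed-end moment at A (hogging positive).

M_A = 59.4 kN·m

Take the two fixed-end moments M_A, M_C as redundants; the released structure is the simple span AC.
End rotations of the released simple span under the applied load (×1/EI):
  at A: triangular load, peak 16.7: w₀L³/(45EI) = 150.4/EI
  at C: triangular load, peak 16.7: 7w₀L³/(360EI) = 131.6/EI
  at A: point load 19.25 at a = 4.44: Pab(L + b)/(6LEI) = 59.03/EI
  at C: point load 19.25 at a = 4.44: Pab(L + a)/(6LEI) = 67.46/EI
  θ_A0 = 209.4/EI,  θ_C0 = 199/EI
Flexibility coefficients: a unit moment at one end gives L/(3EI) there and L/(6EI) at the far end, so f₁₁ = f₂₂ = 2.467/EI and f₁₂ = f₂₁ = 1.233/EI.
Compatibility — zero rotation at each built-in end:
  2.467 M_A + 1.233 M_C = 209.4
  1.233 M_A + 2.467 M_C = 199
Solving the pair gives M_A = 59.4 kN·m and M_C = 51 kN·m (hogging).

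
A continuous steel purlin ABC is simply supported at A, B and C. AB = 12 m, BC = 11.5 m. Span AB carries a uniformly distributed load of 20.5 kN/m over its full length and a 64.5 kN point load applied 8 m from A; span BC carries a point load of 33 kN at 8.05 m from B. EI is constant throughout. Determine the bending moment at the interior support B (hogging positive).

Take M_B as the redundant. Released structure: two simple spans AB and BC with a hinge at B.
Rotations at B on the released spans (each span's end-slope, ×1/EI):
  span AB: UDL 20.5: wL³/(24EI) = 1476/EI
  span AB: point load 64.5 at a = 8: Pab(L + a)/(6LEI) = 573.3/EI
  span BC: point load 33 at a = 8.05: Pab(L + b)/(6LEI) = 198.6/EI
  relative rotation θ_0 = (2049 + 198.6)/EI = 2248/EI
A unit hogging moment at B produces rotation L₁/(3EI) + L₂/(3EI) = 7.833/EI.
Slope continuity at B: θ_0 = M_B·7.833/EI, so M_B = 2248/7.833 = 287 kN·m (hogging).

M_B = 287 kN·m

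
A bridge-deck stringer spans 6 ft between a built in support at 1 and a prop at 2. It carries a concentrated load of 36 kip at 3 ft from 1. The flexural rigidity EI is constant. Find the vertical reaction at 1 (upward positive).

Remove the prop at 2; the released (primary) structure is a cantilever built in at 1.
Deflection at 2 on the released cantilever, summing each load's contribution:
  point load 36 at a = 3: Pa²(3L − a)/(6EI) = 810/EI
Flexibility coefficient — unit upward force at 2: δ_{22} = L³/(3EI) = 72/EI.
Compatibility at 2: δ_0 − R_2·δ_{22} = 0, so R_2 = 810/72 = 11.25 kip.
Vertical equilibrium: R_1 = ΣP − R_2 = 36 − 11.25 = 24.75 kip.

R_1 = 24.75 kip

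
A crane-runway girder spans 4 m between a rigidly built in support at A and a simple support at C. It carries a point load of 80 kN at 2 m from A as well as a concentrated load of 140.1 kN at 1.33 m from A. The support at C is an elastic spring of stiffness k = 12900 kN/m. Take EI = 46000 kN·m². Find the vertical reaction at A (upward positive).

Choose R_C as the redundant. The primary structure is the cantilever fixed at A.
Primary-structure tip deflection at C by superposition:
  point load 80 at a = 2: Pa²(3L − a)/(6EI) = 533.3/EI
  point load 140.1 at a = 1.33: Pa²(3L − a)/(6EI) = 440.7/EI
  δ_0 = 974/EI
Tip deflection under a unit load at C: L³/(3EI) = 21.33/EI.
With EI = 46000 kN·m²: δ_0 = 0.021175 m and δ_{CC} = 0.000464 m/kN.
Compatibility — the spring shortens by R_C/k under the reaction it provides: δ_0 − R_C·δ_{CC} = R_C/k. With 1/k = 0.000078 m/kN, R_C = δ_0 / (δ_{CC} + 1/k) = 0.021175 / (0.000464 + 0.000078) = 39.12 kN.
Vertical equilibrium: R_A = ΣP − R_C = 220.1 − 39.12 = 181 kN.

R_A = 181 kN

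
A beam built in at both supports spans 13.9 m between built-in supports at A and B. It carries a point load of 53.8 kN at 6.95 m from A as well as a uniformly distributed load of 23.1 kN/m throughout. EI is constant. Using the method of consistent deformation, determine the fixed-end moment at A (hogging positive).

Take the two fixed-end moments M_A, M_B as redundants; the released structure is the simple span AB.
End rotations of the released simple span under the applied load (×1/EI):
  at A: point load 53.8 at a = 6.95: Pab(L + b)/(6LEI) = 649.7/EI
  at B: point load 53.8 at a = 6.95: Pab(L + a)/(6LEI) = 649.7/EI
  at A: UDL 23.1: wL³/(24EI) = 2585/EI
  at B: UDL 23.1: wL³/(24EI) = 2585/EI
  θ_A0 = 3235/EI,  θ_B0 = 3235/EI
Flexibility coefficients: a unit moment at one end gives L/(3EI) there and L/(6EI) at the far end, so f₁₁ = f₂₂ = 4.633/EI and f₁₂ = f₂₁ = 2.317/EI.
Compatibility — zero rotation at each built-in end:
  4.633 M_A + 2.317 M_B = 3235
  2.317 M_A + 4.633 M_B = 3235
Solving the pair gives M_A = 465.4 kN·m and M_B = 465.4 kN·m (hogging).

M_A = 465.4 kN·m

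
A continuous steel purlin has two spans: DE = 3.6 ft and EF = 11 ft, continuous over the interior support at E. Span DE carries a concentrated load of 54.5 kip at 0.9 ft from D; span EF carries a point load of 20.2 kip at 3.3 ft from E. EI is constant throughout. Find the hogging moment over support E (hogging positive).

Release continuity at E by inserting a hinge; the redundant is the internal moment M_E. The primary structure is two simply-supported spans DE and EF.
Discontinuity in slope at E on the released structure — sum the simple-span end rotations:
  span DE: point load 54.5 at a = 0.9: Pab(L + a)/(6LEI) = 27.59/EI
  span EF: point load 20.2 at a = 3.3: Pab(L + b)/(6LEI) = 145.4/EI
  relative rotation θ_0 = (27.59 + 145.4)/EI = 173/EI
A unit hogging moment at E produces rotation L₁/(3EI) + L₂/(3EI) = 4.867/EI.
Slope continuity at E: θ_0 = M_E·4.867/EI, so M_E = 173/4.867 = 35.55 kip·ft (hogging).

M_E = 35.55 kip·ft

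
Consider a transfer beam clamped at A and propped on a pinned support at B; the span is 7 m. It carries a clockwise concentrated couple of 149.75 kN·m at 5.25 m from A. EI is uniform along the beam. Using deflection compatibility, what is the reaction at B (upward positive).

Remove the prop at B; the released (primary) structure is a cantilever built in at A.
Deflection at B on the released cantilever, summing each load's contribution:
  clockwise couple 149.75 at a = 5.25: M₀a(2L − a)/(2EI) = 3440/EI
Tip deflection under a unit load at B: L³/(3EI) = 114.3/EI.
The prop prevents deflection at B: R_B = δ_0/δ_{BB} = 3440/114.3 = 30.08 kN.

R_B = 30.08 kN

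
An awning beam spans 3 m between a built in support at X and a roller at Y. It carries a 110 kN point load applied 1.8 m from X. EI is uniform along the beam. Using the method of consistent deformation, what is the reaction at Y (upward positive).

R_Y = 47.52 kN

Take the reaction at Y as the redundant and release it; the primary structure is a cantilever fixed at X.
Downward deflection at the released point Y due to the loads:
  point load 110 at a = 1.8: Pa²(3L − a)/(6EI) = 427.7/EI
Tip deflection under a unit load at Y: L³/(3EI) = 9/EI.
Compatibility at Y: δ_0 − R_Y·δ_{YY} = 0, so R_Y = 427.7/9 = 47.52 kN.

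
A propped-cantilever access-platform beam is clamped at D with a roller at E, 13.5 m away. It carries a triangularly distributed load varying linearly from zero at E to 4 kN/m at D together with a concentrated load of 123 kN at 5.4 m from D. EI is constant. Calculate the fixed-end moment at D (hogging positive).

Take the reaction at E as the redundant and release it; the primary structure is a cantilever fixed at D.
Primary-structure tip deflection at E by superposition:
  triangular load, peak 4 at the fixed end: w₀L⁴/(30EI) = 4429/EI
  point load 123 at a = 5.4: Pa²(3L − a)/(6EI) = 20982/EI
  δ_0 = 25411/EI
Flexibility coefficient — unit upward force at E: δ_{EE} = L³/(3EI) = 820.1/EI.
The prop prevents deflection at E: R_E = δ_0/δ_{EE} = 25411/820.1 = 30.98 kN.
Moment equilibrium about D: M_D = Σ(load moments about D) − R_E·L = 785.7 − 30.98×13.5 = 367.4 kN·m.

M_D = 367.4 kN·m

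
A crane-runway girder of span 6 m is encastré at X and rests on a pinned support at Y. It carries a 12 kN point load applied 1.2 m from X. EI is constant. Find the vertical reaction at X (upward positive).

Release the roller at Y. Primary structure: cantilever fixed at X.
Deflection at Y on the released cantilever, summing each load's contribution:
  point load 12 at a = 1.2: Pa²(3L − a)/(6EI) = 48.38/EI
Flexibility coefficient — unit upward force at Y: δ_{YY} = L³/(3EI) = 72/EI.
The prop prevents deflection at Y: R_Y = δ_0/δ_{YY} = 48.38/72 = 0.672 kN.
Vertical equilibrium: R_X = ΣP − R_Y = 12 − 0.672 = 11.33 kN.

R_X = 11.33 kN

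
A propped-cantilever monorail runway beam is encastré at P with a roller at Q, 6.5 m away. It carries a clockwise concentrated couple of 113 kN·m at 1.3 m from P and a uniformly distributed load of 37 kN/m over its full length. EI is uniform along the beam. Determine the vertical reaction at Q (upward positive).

R_Q = 99.58 kN

Choose R_Q as the redundant. The primary structure is the cantilever fixed at P.
Downward deflection at the released point Q due to the loads:
  clockwise couple 113 at a = 1.3: M₀a(2L − a)/(2EI) = 859.4/EI
  UDL 37: wL⁴/(8EI) = 8256/EI
  δ_0 = 9115/EI
Tip deflection under a unit load at Q: L³/(3EI) = 91.54/EI.
The prop prevents deflection at Q: R_Q = δ_0/δ_{QQ} = 9115/91.54 = 99.58 kN.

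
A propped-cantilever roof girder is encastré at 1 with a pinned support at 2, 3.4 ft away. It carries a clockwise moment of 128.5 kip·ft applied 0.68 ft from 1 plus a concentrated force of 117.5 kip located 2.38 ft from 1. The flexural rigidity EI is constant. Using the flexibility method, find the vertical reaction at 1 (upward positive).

R_1 = 30.88 kip

Choose R_2 as the redundant. The primary structure is the cantilever fixed at 1.
Downward deflection at the released point 2 due to the loads:
  clockwise couple 128.5 at a = 0.68: M₀a(2L − a)/(2EI) = 267.4/EI
  point load 117.5 at a = 2.38: Pa²(3L − a)/(6EI) = 867.5/EI
  δ_0 = 1135/EI
Flexibility coefficient — unit upward force at 2: δ_{22} = L³/(3EI) = 13.1/EI.
The prop prevents deflection at 2: R_2 = δ_0/δ_{22} = 1135/13.1 = 86.62 kip.
Vertical equilibrium: R_1 = ΣP − R_2 = 117.5 − 86.62 = 30.88 kip.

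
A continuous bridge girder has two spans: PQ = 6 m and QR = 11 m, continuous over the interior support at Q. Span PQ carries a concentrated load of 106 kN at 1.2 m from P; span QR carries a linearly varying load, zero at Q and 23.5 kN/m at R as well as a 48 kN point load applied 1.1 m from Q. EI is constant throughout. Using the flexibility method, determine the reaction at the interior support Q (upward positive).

Release continuity at Q by inserting a hinge; the redundant is the internal moment M_Q. The primary structure is two simply-supported spans PQ and QR.
Discontinuity in slope at Q on the released structure — sum the simple-span end rotations:
  span PQ: point load 106 at a = 1.2: Pab(L + a)/(6LEI) = 122.1/EI
  span QR: triangular load, peak 23.5: 7w₀L³/(360EI) = 608.2/EI
  span QR: point load 48 at a = 1.1: Pab(L + b)/(6LEI) = 165.5/EI
  relative rotation θ_0 = (122.1 + 773.7)/EI = 895.8/EI
A unit hogging moment at Q produces rotation L₁/(3EI) + L₂/(3EI) = 5.667/EI.
Slope continuity at Q: θ_0 = M_Q·5.667/EI, so M_Q = 895.8/5.667 = 158.1 kN·m (hogging).
Span PQ, ΣM about P with M_Q applied at Q: R_Q^{PQ}·6 = 127.2 + 158.1, so R_Q^{PQ} = 47.55 kN and R_P = 106 − 47.55 = 58.45 kN.
Span QR, ΣM about R: R_Q^{QR}·11 = 949.1 + 158.1, so R_Q^{QR} = 100.7 kN and R_R = 177.2 − 100.7 = 76.6 kN.
R_Q = 47.55 + 100.7 = 148.2 kN.

R_Q = 148.2 kN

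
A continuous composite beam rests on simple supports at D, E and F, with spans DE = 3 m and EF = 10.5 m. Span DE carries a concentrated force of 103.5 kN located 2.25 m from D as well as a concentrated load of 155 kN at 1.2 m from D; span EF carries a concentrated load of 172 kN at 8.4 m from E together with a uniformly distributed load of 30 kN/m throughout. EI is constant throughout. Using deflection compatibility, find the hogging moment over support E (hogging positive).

M_E = 485.1 kN·m

Release continuity at E by inserting a hinge; the redundant is the internal moment M_E. The primary structure is two simply-supported spans DE and EF.
Rotations at E on the released spans (each span's end-slope, ×1/EI):
  span DE: point load 103.5 at a = 2.25: Pab(L + a)/(6LEI) = 50.94/EI
  span DE: point load 155 at a = 1.2: Pab(L + a)/(6LEI) = 78.12/EI
  span EF: point load 172 at a = 8.4: Pab(L + b)/(6LEI) = 606.8/EI
  span EF: UDL 30: wL³/(24EI) = 1447/EI
  relative rotation θ_0 = (129.1 + 2054)/EI = 2183/EI
A unit hogging moment at E produces rotation L₁/(3EI) + L₂/(3EI) = 4.5/EI.
Compatibility: M_E·(L₁+L₂)/(3EI) = θ_0, giving M_E = 485.1 kN·m (hogging).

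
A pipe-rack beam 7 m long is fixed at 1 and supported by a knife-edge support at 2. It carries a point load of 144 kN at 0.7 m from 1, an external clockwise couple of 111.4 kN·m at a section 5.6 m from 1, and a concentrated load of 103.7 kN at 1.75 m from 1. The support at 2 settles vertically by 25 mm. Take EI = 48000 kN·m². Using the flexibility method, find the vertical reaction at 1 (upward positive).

Remove the prop at 2; the released (primary) structure is a cantilever built in at 1.
Primary-structure tip deflection at 2 by superposition:
  point load 144 at a = 0.7: Pa²(3L − a)/(6EI) = 238.7/EI
  clockwise couple 111.4 at a = 5.6: M₀a(2L − a)/(2EI) = 2620/EI
  point load 103.7 at a = 1.75: Pa²(3L − a)/(6EI) = 1019/EI
  δ_0 = 3878/EI
Flexibility coefficient — unit upward force at 2: δ_{22} = L³/(3EI) = 114.3/EI.
With EI = 48000 kN·m²: δ_0 = 0.080787 m and δ_{22} = 0.002382 m/kN.
Compatibility — the beam at 2 must follow the support down by 0.025 m: δ_0 − R_2·δ_{22} = 0.025, so R_2 = (0.080787 − 0.025)/0.002382 = 23.42 kN.
Vertical equilibrium: R_1 = ΣP − R_2 = 247.7 − 23.42 = 224.3 kN.

R_1 = 224.3 kN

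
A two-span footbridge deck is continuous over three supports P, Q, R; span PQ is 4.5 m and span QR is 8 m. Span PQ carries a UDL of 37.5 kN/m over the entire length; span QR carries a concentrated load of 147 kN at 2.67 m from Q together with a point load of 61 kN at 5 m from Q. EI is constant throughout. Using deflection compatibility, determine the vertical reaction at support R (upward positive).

Release continuity at Q by inserting a hinge; the redundant is the internal moment M_Q. The primary structure is two simply-supported spans PQ and QR.
End slopes at the hinge Q, treating each span as simply supported:
  span PQ: UDL 37.5: wL³/(24EI) = 142.4/EI
  span QR: point load 147 at a = 2.67: Pab(L + b)/(6LEI) = 581/EI
  span QR: point load 61 at a = 5: Pab(L + b)/(6LEI) = 209.7/EI
  relative rotation θ_0 = (142.4 + 790.6)/EI = 933/EI
A unit hogging moment at Q produces rotation L₁/(3EI) + L₂/(3EI) = 4.167/EI.
Slope continuity at Q: θ_0 = M_Q·4.167/EI, so M_Q = 933/4.167 = 223.9 kN·m (hogging).
Span QR, ΣM about R: R_Q^{QR}·8 = 966.5 + 223.9, so R_Q^{QR} = 148.8 kN and R_R = 208 − 148.8 = 59.2 kN.

R_R = 59.2 kN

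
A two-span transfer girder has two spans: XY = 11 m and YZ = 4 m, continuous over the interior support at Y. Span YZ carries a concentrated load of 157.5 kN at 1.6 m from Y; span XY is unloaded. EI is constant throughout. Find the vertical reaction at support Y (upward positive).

R_Y = 105.5 kN

Release continuity at Y by inserting a hinge; the redundant is the internal moment M_Y. The primary structure is two simply-supported spans XY and YZ.
End slopes at the hinge Y, treating each span as simply supported:
  span YZ: point load 157.5 at a = 1.6: Pab(L + b)/(6LEI) = 161.3/EI
  relative rotation θ_0 = (0 + 161.3)/EI = 161.3/EI
A unit hogging moment at Y produces rotation L₁/(3EI) + L₂/(3EI) = 5/EI.
Compatibility: M_Y·(L₁+L₂)/(3EI) = θ_0, giving M_Y = 32.26 kN·m (hogging).
Span XY, ΣM about X with M_Y applied at Y: R_Y^{XY}·11 = 0 + 32.26, so R_Y^{XY} = 2.932 kN and R_X = 0 − 2.932 = -2.932 kN.
Span YZ, ΣM about Z: R_Y^{YZ}·4 = 378 + 32.26, so R_Y^{YZ} = 102.6 kN and R_Z = 157.5 − 102.6 = 54.94 kN.
R_Y = 2.932 + 102.6 = 105.5 kN.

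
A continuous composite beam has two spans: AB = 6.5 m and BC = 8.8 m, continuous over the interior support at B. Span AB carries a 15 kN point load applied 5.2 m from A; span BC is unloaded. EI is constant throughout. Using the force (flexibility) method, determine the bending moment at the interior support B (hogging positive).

M_B = 5.965 kN·m

Take M_B as the redundant. Released structure: two simple spans AB and BC with a hinge at B.
End slopes at the hinge B, treating each span as simply supported:
  span AB: point load 15 at a = 5.2: Pab(L + a)/(6LEI) = 30.42/EI
  relative rotation θ_0 = (30.42 + 0)/EI = 30.42/EI
A unit hogging moment at B produces rotation L₁/(3EI) + L₂/(3EI) = 5.1/EI.
Slope continuity at B: θ_0 = M_B·5.1/EI, so M_B = 30.42/5.1 = 5.965 kN·m (hogging).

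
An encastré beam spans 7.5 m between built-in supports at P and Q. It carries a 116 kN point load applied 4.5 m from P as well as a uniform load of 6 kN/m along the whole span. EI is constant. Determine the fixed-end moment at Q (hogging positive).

Release both end moments; the primary structure is a simply-supported span PQ with redundants M_P and M_Q.
On the primary (simply-supported) span, the end slopes from the loading are:
  at P: point load 116 at a = 4.5: Pab(L + b)/(6LEI) = 365.4/EI
  at Q: point load 116 at a = 4.5: Pab(L + a)/(6LEI) = 417.6/EI
  at P: UDL 6: wL³/(24EI) = 105.5/EI
  at Q: UDL 6: wL³/(24EI) = 105.5/EI
  θ_P0 = 470.9/EI,  θ_Q0 = 523.1/EI
Flexibility coefficients: a unit moment at one end gives L/(3EI) there and L/(6EI) at the far end, so f₁₁ = f₂₂ = 2.5/EI and f₁₂ = f₂₁ = 1.25/EI.
Compatibility — zero rotation at each built-in end:
  2.5 M_P + 1.25 M_Q = 470.9
  1.25 M_P + 2.5 M_Q = 523.1
Solving the pair gives M_P = 111.6 kN·m and M_Q = 153.4 kN·m (hogging).

M_Q = 153.4 kN·m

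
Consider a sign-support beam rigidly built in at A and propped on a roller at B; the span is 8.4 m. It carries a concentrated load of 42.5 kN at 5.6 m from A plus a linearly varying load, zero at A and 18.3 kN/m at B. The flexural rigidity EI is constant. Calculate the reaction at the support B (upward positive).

R_B = 64.31 kN

Choose R_B as the redundant. The primary structure is the cantilever fixed at A.
Deflection at B on the released cantilever, summing each load's contribution:
  point load 42.5 at a = 5.6: Pa²(3L − a)/(6EI) = 4354/EI
  triangular load, peak 18.3 at the free end: 11w₀L⁴/(120EI) = 8352/EI
  δ_0 = 12706/EI
Flexibility coefficient — unit upward force at B: δ_{BB} = L³/(3EI) = 197.6/EI.
Compatibility at B: δ_0 − R_B·δ_{BB} = 0, so R_B = 12706/197.6 = 64.31 kN.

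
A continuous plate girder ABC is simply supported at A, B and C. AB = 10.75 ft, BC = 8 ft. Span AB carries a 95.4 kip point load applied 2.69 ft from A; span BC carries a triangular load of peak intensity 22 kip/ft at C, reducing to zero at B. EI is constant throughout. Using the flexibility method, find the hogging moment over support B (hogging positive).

Take M_B as the redundant. Released structure: two simple spans AB and BC with a hinge at B.
End slopes at the hinge B, treating each span as simply supported:
  span AB: point load 95.4 at a = 2.69: Pab(L + a)/(6LEI) = 431/EI
  span BC: triangular load, peak 22: 7w₀L³/(360EI) = 219/EI
  relative rotation θ_0 = (431 + 219)/EI = 650/EI
A unit hogging moment at B produces rotation L₁/(3EI) + L₂/(3EI) = 6.25/EI.
Slope continuity at B: θ_0 = M_B·6.25/EI, so M_B = 650/6.25 = 104 kip·ft (hogging).

M_B = 104 kip·ft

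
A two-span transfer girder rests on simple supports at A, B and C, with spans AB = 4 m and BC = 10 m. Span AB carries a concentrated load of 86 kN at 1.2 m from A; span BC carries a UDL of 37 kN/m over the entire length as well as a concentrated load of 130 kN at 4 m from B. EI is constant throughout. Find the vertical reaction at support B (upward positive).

R_B = 471.5 kN

Insert a hinge at B; M_B is the redundant, and each span becomes simply supported.
End slopes at the hinge B, treating each span as simply supported:
  span AB: point load 86 at a = 1.2: Pab(L + a)/(6LEI) = 62.61/EI
  span BC: UDL 37: wL³/(24EI) = 1542/EI
  span BC: point load 130 at a = 4: Pab(L + b)/(6LEI) = 832/EI
  relative rotation θ_0 = (62.61 + 2374)/EI = 2436/EI
A unit hogging moment at B produces rotation L₁/(3EI) + L₂/(3EI) = 4.667/EI.
Slope continuity at B: θ_0 = M_B·4.667/EI, so M_B = 2436/4.667 = 522.1 kN·m (hogging).
Span AB, ΣM about A with M_B applied at B: R_B^{AB}·4 = 103.2 + 522.1, so R_B^{AB} = 156.3 kN and R_A = 86 − 156.3 = -70.31 kN.
Span BC, ΣM about C: R_B^{BC}·10 = 2630 + 522.1, so R_B^{BC} = 315.2 kN and R_C = 500 − 315.2 = 184.8 kN.
R_B = 156.3 + 315.2 = 471.5 kN.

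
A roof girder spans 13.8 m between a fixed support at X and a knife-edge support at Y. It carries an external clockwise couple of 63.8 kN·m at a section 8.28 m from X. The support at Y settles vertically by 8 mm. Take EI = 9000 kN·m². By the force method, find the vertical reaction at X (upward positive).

R_X = -5.743 kN

Release the roller at Y. Primary structure: cantilever fixed at X.
Deflection at Y on the released cantilever, summing each load's contribution:
  clockwise couple 63.8 at a = 8.28: M₀a(2L − a)/(2EI) = 5103/EI
Flexibility coefficient — unit upward force at Y: δ_{YY} = L³/(3EI) = 876/EI.
With EI = 9000 kN·m²: δ_0 = 0.567 m and δ_{YY} = 0.097336 m/kN.
Compatibility — the beam at Y must follow the support down by 0.008 m: δ_0 − R_Y·δ_{YY} = 0.008, so R_Y = (0.567 − 0.008)/0.097336 = 5.743 kN.
Vertical equilibrium: R_X = ΣP − R_Y = 0 − 5.743 = -5.743 kN.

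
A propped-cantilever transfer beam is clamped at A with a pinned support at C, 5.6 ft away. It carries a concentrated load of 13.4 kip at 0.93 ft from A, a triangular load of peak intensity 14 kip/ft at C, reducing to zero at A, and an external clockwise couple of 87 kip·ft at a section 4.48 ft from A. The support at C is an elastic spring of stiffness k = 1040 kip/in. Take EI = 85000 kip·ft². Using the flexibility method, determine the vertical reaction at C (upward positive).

R_C = 39.82 kip

Remove the prop at C; the released (primary) structure is a cantilever built in at A.
Primary-structure tip deflection at C by superposition:
  point load 13.4 at a = 0.93: Pa²(3L − a)/(6EI) = 30.65/EI
  triangular load, peak 14 at the free end: 11w₀L⁴/(120EI) = 1262/EI
  clockwise couple 87 at a = 4.48: M₀a(2L − a)/(2EI) = 1310/EI
  δ_0 = 2602/EI
Flexibility coefficient — unit upward force at C: δ_{CC} = L³/(3EI) = 58.54/EI.
With EI = 85000 kip·ft²: δ_0 = 0.030616 ft and δ_{CC} = 0.000689 ft/kip.
Compatibility — the spring shortens by R_C/k under the reaction it provides: δ_0 − R_C·δ_{CC} = R_C/k. With 1/k = 1/(1040×12) ft/kip = 0.00008 ft/kip, R_C = δ_0 / (δ_{CC} + 1/k) = 0.030616 / (0.000689 + 0.00008) = 39.82 kip.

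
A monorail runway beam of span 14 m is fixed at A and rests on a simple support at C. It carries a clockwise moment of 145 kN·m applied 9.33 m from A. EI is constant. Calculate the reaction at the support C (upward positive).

R_C = 13.81 kN

Remove the prop at C; the released (primary) structure is a cantilever built in at A.
Primary-structure tip deflection at C by superposition:
  clockwise couple 145 at a = 9.33: M₀a(2L − a)/(2EI) = 12629/EI
Tip deflection under a unit load at C: L³/(3EI) = 914.7/EI.
The prop prevents deflection at C: R_C = δ_0/δ_{CC} = 12629/914.7 = 13.81 kN.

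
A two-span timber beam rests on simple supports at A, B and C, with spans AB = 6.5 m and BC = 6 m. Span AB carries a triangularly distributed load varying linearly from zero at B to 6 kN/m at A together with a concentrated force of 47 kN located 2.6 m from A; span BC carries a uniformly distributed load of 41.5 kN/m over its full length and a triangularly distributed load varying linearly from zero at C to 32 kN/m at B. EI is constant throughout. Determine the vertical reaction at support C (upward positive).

Take M_B as the redundant. Released structure: two simple spans AB and BC with a hinge at B.
Rotations at B on the released spans (each span's end-slope, ×1/EI):
  span AB: triangular load, peak 6: 7w₀L³/(360EI) = 32.04/EI
  span AB: point load 47 at a = 2.6: Pab(L + a)/(6LEI) = 111.2/EI
  span BC: UDL 41.5: wL³/(24EI) = 373.5/EI
  span BC: triangular load, peak 32: w₀L³/(45EI) = 153.6/EI
  relative rotation θ_0 = (143.2 + 527.1)/EI = 670.3/EI
A unit hogging moment at B produces rotation L₁/(3EI) + L₂/(3EI) = 4.167/EI.
Compatibility: M_B·(L₁+L₂)/(3EI) = θ_0, giving M_B = 160.9 kN·m (hogging).
Span BC, ΣM about C: R_B^{BC}·6 = 1131 + 160.9, so R_B^{BC} = 215.3 kN and R_C = 345 − 215.3 = 129.7 kN.

R_C = 129.7 kN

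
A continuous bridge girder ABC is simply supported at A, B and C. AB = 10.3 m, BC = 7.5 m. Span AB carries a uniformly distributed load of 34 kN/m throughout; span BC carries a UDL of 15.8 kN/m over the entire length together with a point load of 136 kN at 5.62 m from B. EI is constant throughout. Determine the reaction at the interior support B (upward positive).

R_B = 351 kN

Insert a hinge at B; M_B is the redundant, and each span becomes simply supported.
End slopes at the hinge B, treating each span as simply supported:
  span AB: UDL 34: wL³/(24EI) = 1548/EI
  span BC: UDL 15.8: wL³/(24EI) = 277.7/EI
  span BC: point load 136 at a = 5.62: Pab(L + b)/(6LEI) = 299.5/EI
  relative rotation θ_0 = (1548 + 577.3)/EI = 2125/EI
A unit hogging moment at B produces rotation L₁/(3EI) + L₂/(3EI) = 5.933/EI.
Compatibility: M_B·(L₁+L₂)/(3EI) = θ_0, giving M_B = 358.2 kN·m (hogging).
Span AB, ΣM about A with M_B applied at B: R_B^{AB}·10.3 = 1804 + 358.2, so R_B^{AB} = 209.9 kN and R_A = 350.2 − 209.9 = 140.3 kN.
Span BC, ΣM about C: R_B^{BC}·7.5 = 700.1 + 358.2, so R_B^{BC} = 141.1 kN and R_C = 254.5 − 141.1 = 113.4 kN.
R_B = 209.9 + 141.1 = 351 kN.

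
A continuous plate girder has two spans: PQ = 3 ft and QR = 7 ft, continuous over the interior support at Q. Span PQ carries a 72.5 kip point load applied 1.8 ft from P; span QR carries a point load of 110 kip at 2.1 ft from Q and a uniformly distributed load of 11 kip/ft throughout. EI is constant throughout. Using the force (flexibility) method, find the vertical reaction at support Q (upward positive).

R_Q = 233.2 kip

Release continuity at Q by inserting a hinge; the redundant is the internal moment M_Q. The primary structure is two simply-supported spans PQ and QR.
End slopes at the hinge Q, treating each span as simply supported:
  span PQ: point load 72.5 at a = 1.8: Pab(L + a)/(6LEI) = 41.76/EI
  span QR: point load 110 at a = 2.1: Pab(L + b)/(6LEI) = 320.7/EI
  span QR: UDL 11: wL³/(24EI) = 157.2/EI
  relative rotation θ_0 = (41.76 + 477.9)/EI = 519.7/EI
A unit hogging moment at Q produces rotation L₁/(3EI) + L₂/(3EI) = 3.333/EI.
Slope continuity at Q: θ_0 = M_Q·3.333/EI, so M_Q = 519.7/3.333 = 155.9 kip·ft (hogging).
Span PQ, ΣM about P with M_Q applied at Q: R_Q^{PQ}·3 = 130.5 + 155.9, so R_Q^{PQ} = 95.47 kip and R_P = 72.5 − 95.47 = -22.97 kip.
Span QR, ΣM about R: R_Q^{QR}·7 = 808.5 + 155.9, so R_Q^{QR} = 137.8 kip and R_R = 187 − 137.8 = 49.23 kip.
R_Q = 95.47 + 137.8 = 233.2 kip.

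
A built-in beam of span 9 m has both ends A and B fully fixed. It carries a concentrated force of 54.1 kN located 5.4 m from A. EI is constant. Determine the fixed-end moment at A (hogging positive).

Release both end moments; the primary structure is a simply-supported span AB with redundants M_A and M_B.
Simple-span end rotations at A and B under the given loads:
  at A: point load 54.1 at a = 5.4: Pab(L + b)/(6LEI) = 245.4/EI
  at B: point load 54.1 at a = 5.4: Pab(L + a)/(6LEI) = 280.5/EI
  θ_A0 = 245.4/EI,  θ_B0 = 280.5/EI
Flexibility coefficients: a unit moment at one end gives L/(3EI) there and L/(6EI) at the far end, so f₁₁ = f₂₂ = 3/EI and f₁₂ = f₂₁ = 1.5/EI.
Compatibility — zero rotation at each built-in end:
  3 M_A + 1.5 M_B = 245.4
  1.5 M_A + 3 M_B = 280.5
Solving the pair gives M_A = 46.74 kN·m and M_B = 70.11 kN·m (hogging).

M_A = 46.74 kN·m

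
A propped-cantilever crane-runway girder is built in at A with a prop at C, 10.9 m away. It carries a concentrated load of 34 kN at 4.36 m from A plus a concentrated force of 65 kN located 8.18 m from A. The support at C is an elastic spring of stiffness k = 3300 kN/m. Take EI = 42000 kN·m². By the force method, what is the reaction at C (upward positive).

R_C = 46.87 kN

Remove the prop at C; the released (primary) structure is a cantilever built in at A.
Deflection at C on the released cantilever, summing each load's contribution:
  point load 34 at a = 4.36: Pa²(3L − a)/(6EI) = 3053/EI
  point load 65 at a = 8.18: Pa²(3L − a)/(6EI) = 17774/EI
  δ_0 = 20827/EI
Tip deflection under a unit load at C: L³/(3EI) = 431.7/EI.
With EI = 42000 kN·m²: δ_0 = 0.49588 m and δ_{CC} = 0.010278 m/kN.
Compatibility — the spring shortens by R_C/k under the reaction it provides: δ_0 − R_C·δ_{CC} = R_C/k. With 1/k = 0.000303 m/kN, R_C = δ_0 / (δ_{CC} + 1/k) = 0.49588 / (0.010278 + 0.000303) = 46.87 kN.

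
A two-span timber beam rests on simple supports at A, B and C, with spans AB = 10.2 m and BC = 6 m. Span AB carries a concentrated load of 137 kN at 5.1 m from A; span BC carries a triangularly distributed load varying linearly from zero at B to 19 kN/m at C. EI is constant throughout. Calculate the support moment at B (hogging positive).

Insert a hinge at B; M_B is the redundant, and each span becomes simply supported.
Rotations at B on the released spans (each span's end-slope, ×1/EI):
  span AB: point load 137 at a = 5.1: Pab(L + a)/(6LEI) = 890.8/EI
  span BC: triangular load, peak 19: 7w₀L³/(360EI) = 79.8/EI
  relative rotation θ_0 = (890.8 + 79.8)/EI = 970.6/EI
A unit hogging moment at B produces rotation L₁/(3EI) + L₂/(3EI) = 5.4/EI.
Slope continuity at B: θ_0 = M_B·5.4/EI, so M_B = 970.6/5.4 = 179.7 kN·m (hogging).

M_B = 179.7 kN·m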